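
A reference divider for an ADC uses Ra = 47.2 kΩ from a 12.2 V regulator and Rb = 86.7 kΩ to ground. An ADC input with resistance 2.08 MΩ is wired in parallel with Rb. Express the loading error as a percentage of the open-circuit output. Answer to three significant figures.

The divider's output (Thévenin) resistance is Ra‖Rb = 30.56 kΩ.
Fractional drop under load = R_th/(R_th + R_L) = 30.56 / (30.56 + 2080) = 0.01448.
So the output falls by 1.45 %.

1.45 %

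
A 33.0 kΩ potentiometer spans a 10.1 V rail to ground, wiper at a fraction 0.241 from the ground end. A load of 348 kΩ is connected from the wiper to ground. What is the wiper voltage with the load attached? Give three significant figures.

The wiper splits the pot into (1−α)R = 25.05 kΩ above and αR = 7.953 kΩ below.
Lower section ‖ load = 7.775 kΩ.
V_wiper = 10.1 × 7.775/(25.05 + 7.775) = 2.39 V.

V ≈ 2.39 V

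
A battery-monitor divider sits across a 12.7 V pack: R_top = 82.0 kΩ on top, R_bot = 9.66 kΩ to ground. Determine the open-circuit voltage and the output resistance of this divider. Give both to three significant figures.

V_th is the open-circuit tap voltage: 12.7 × 9.66/(82.0 + 9.66) = 1.34 V.
With the supply zeroed, R_top and R_bot appear in parallel from the tap: R_th = R_top‖R_bot = (82.0 × 9.66)/91.66 = 8.64 kΩ.

V_th = 1.34 V, R_th = 8.64 kΩ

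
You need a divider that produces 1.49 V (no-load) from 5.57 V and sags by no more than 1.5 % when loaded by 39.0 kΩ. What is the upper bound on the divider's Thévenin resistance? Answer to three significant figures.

Loading drop = R_th/(R_th + R_L) ≤ 0.0150, so R_th ≤ R_L · ε/(1−ε) = 39.0 kΩ × 0.0150/0.9850 = 594 Ω.
(Any R1, R2 with R2/(R1+R2) = 0.268 and R1‖R2 ≤ 594 Ω will meet the spec.)

R_th ≤ 594 Ω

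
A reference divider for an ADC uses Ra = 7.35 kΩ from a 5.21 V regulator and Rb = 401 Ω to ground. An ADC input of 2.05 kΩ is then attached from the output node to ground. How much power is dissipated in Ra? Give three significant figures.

P ≈ 3.38 mW

Total resistance from the source is Ra + (Rb‖R_L) = 7685 Ω, so I = 5.21/7685 Ω = 0.6779 mA.
P = I²·Ra = (0.6779 mA)² × 7.35 kΩ = 3.38 mW.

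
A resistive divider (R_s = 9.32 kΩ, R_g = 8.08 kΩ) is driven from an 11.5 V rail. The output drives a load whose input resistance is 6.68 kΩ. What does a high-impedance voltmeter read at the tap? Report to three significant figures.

The load sits in parallel with R_g: R_g‖R_L = (8.08 × 6.68) / (8.08 + 6.68) = 3.657 kΩ.
V_out = 11.5 × 3.657 / (9.32 + 3.657) = 11.5 × 3.657/12.98 = 3.24 V.

V_out ≈ 3.24 V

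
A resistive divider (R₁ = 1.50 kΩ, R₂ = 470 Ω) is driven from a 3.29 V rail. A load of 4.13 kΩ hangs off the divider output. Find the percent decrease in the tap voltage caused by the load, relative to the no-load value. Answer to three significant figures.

The divider's output (Thévenin) resistance is R₁‖R₂ = 357.9 Ω.
Fractional drop under load = R_th/(R_th + R_L) = 357.9 / (357.9 + 4130) = 0.07974.
So the output falls by 7.97 %.

7.97 %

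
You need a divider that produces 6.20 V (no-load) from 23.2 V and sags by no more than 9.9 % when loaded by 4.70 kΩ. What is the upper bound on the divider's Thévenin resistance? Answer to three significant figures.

R_th ≤ 516 Ω

Loading drop = R_th/(R_th + R_L) ≤ 0.0990, so R_th ≤ R_L · ε/(1−ε) = 4.70 kΩ × 0.0990/0.9010 = 516 Ω.
(Any R1, R2 with R2/(R1+R2) = 0.267 and R1‖R2 ≤ 516 Ω will meet the spec.)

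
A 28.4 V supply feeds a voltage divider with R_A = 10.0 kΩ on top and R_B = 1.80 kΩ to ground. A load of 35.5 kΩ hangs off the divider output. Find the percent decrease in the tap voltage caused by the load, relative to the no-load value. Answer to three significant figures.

The divider's output (Thévenin) resistance is R_A‖R_B = 1.525 kΩ.
Fractional drop under load = R_th/(R_th + R_L) = 1.525 / (1.525 + 35.5) = 0.04120.
So the output falls by 4.12 %.

4.12 %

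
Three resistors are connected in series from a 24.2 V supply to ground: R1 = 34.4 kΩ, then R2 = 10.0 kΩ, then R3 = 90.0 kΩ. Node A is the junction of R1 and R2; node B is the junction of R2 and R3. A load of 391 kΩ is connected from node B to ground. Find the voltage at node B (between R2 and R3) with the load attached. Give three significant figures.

V ≈ 15.1 V

At node B, R3 is in parallel with the load: R3‖R_L = 73.16 kΩ.
Below node A the resistance is R2 + (R3‖R_L) = 83.16 kΩ, so V_A = 24.2 × 83.16/117.6 = 17.12 V.
Then V_B = V_A × (R3‖R_L)/(R2 + R3‖R_L) = 17.12 × 73.16/83.16 = 15.1 V.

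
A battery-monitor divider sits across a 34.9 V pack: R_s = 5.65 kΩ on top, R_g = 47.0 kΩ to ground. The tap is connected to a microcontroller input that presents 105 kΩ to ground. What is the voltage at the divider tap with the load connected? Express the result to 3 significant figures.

V_out ≈ 29.7 V

The load sits in parallel with R_g: R_g‖R_L = (47.0 × 105) / (47.0 + 105) = 32.47 kΩ.
V_out = 34.9 × 32.47 / (5.65 + 32.47) = 34.9 × 32.47/38.12 = 29.7 V.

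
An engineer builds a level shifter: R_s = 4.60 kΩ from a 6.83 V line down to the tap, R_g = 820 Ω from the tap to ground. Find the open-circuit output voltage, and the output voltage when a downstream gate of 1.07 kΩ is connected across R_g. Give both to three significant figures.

Unloaded: 1.03 V; loaded: 0.626 V

Open-circuit: V = 6.83 × 820/(4600 + 820) = 1.03 V.
With the load, R_g becomes R_g‖R_L = 464.2 Ω, so V = 6.83 × 464.2/5064 = 0.626 V.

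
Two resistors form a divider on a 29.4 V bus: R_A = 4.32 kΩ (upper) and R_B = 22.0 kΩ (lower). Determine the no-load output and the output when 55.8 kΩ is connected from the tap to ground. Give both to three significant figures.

Unloaded: 24.6 V; loaded: 23.1 V

Open-circuit: V = 29.4 × 22.0/(4.32 + 22.0) = 24.6 V.
With the load, R_B becomes R_B‖R_L = 15.78 kΩ, so V = 29.4 × 15.78/20.10 = 23.1 V.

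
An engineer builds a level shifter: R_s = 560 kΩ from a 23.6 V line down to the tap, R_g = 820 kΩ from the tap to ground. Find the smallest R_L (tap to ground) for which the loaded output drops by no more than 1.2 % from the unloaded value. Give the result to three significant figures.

R_L(min) ≈ 27.4 MΩ

Output resistance R_th = R_s‖R_g = (560 × 820)/1380 = 332.8 kΩ.
The fractional drop is R_th/(R_th + R_L); requiring this ≤ 0.0120 gives R_L ≥ R_th(1/0.0120 − 1) = 332.8 × 82.33 = 27.4 MΩ.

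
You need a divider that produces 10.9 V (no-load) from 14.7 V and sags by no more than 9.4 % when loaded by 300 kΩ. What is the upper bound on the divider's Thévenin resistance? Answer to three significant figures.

Loading drop = R_th/(R_th + R_L) ≤ 0.0940, so R_th ≤ R_L · ε/(1−ε) = 300 kΩ × 0.0940/0.9060 = 31.1 kΩ.
(Any R1, R2 with R2/(R1+R2) = 0.741 and R1‖R2 ≤ 31.1 kΩ will meet the spec.)

R_th ≤ 31.1 kΩ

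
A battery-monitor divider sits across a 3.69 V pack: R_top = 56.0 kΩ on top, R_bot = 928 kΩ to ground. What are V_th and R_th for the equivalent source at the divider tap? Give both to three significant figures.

V_th is the open-circuit tap voltage: 3.69 × 928/(56.0 + 928) = 3.48 V.
With the supply zeroed, R_top and R_bot appear in parallel from the tap: R_th = R_top‖R_bot = (56.0 × 928)/984.0 = 52.8 kΩ.

V_th = 3.48 V, R_th = 52.8 kΩ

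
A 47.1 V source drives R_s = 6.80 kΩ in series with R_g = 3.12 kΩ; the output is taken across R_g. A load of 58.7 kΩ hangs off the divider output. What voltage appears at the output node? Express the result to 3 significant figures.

The load sits in parallel with R_g: R_g‖R_L = (3.12 × 58.7) / (3.12 + 58.7) = 2.963 kΩ.
V_out = 47.1 × 2.963 / (6.80 + 2.963) = 47.1 × 2.963/9.763 = 14.3 V.

V_out ≈ 14.3 V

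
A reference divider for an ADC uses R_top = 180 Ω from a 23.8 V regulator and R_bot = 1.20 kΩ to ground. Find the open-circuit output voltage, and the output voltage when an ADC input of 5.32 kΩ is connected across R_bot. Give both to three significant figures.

Open-circuit: V = 23.8 × 1200/(180 + 1200) = 20.7 V.
With the load, R_bot becomes R_bot‖R_L = 979.1 Ω, so V = 23.8 × 979.1/1159 = 20.1 V.

Unloaded: 20.7 V; loaded: 20.1 V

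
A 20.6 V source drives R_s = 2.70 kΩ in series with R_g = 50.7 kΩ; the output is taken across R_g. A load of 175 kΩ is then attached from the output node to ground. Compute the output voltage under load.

The load sits in parallel with R_g: R_g‖R_L = (50.7 × 175) / (50.7 + 175) = 39.31 kΩ.
V_out = 20.6 × 39.31 / (2.70 + 39.31) = 20.6 × 39.31/42.01 = 19.3 V.

V_out ≈ 19.3 V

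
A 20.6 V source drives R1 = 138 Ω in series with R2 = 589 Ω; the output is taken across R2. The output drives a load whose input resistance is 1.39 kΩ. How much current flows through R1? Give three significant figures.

I ≈ 37.3 mA

R2‖R_L = 413.7 Ω, so the source sees R1 + R2‖R_L = 551.7 Ω.
I = 20.6 V / 551.7 Ω = 37.3 mA.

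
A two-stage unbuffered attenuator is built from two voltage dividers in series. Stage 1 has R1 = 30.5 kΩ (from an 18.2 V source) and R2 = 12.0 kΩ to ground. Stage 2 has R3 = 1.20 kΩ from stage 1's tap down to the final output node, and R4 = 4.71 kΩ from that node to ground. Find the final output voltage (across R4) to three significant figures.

Stage 2 presents R3+R4 = 5.910 kΩ as a load on stage 1's tap.
Stage 1's lower leg becomes R2‖(R3+R4) = 3.960 kΩ, so V_mid = 18.2 × 3.960/34.46 = 2.091 V.
Stage 2 is itself unloaded: V_out = V_mid × R4/(R3+R4) = 2.091 × 4.71/5.910 = 1.67 V.

V_out ≈ 1.67 V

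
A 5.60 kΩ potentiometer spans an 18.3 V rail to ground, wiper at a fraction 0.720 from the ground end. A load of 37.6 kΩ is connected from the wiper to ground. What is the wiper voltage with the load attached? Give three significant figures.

V ≈ 12.8 V

The wiper splits the pot into (1−α)R = 1.568 kΩ above and αR = 4.032 kΩ below.
Lower section ‖ load = 3.642 kΩ.
V_wiper = 18.3 × 3.642/(1.568 + 3.642) = 12.8 V.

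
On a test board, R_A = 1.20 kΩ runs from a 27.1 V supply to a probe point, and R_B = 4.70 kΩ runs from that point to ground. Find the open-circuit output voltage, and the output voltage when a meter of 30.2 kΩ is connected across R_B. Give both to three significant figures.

Unloaded: 21.6 V; loaded: 20.9 V

Open-circuit: V = 27.1 × 4.70/(1.20 + 4.70) = 21.6 V.
With the load, R_B becomes R_B‖R_L = 4.067 kΩ, so V = 27.1 × 4.067/5.267 = 20.9 V.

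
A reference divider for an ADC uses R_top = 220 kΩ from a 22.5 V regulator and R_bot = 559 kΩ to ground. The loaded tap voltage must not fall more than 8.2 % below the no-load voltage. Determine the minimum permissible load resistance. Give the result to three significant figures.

Output resistance R_th = R_top‖R_bot = (220 × 559)/779.0 = 157.9 kΩ.
The fractional drop is R_th/(R_th + R_L); requiring this ≤ 0.0820 gives R_L ≥ R_th(1/0.0820 − 1) = 157.9 × 11.20 = 1.77 MΩ.

R_L(min) ≈ 1.77 MΩ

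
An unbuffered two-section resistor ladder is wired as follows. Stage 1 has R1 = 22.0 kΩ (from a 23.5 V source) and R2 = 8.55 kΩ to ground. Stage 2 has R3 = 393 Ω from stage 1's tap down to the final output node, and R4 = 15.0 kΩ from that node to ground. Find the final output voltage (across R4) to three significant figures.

V_out ≈ 4.58 V

Stage 2 presents R3+R4 = 15390 Ω as a load on stage 1's tap.
Stage 1's lower leg becomes R2‖(R3+R4) = 5497 Ω, so V_mid = 23.5 × 5497/27500 = 4.698 V.
Stage 2 is itself unloaded: V_out = V_mid × R4/(R3+R4) = 4.698 × 15000/15390 = 4.58 V.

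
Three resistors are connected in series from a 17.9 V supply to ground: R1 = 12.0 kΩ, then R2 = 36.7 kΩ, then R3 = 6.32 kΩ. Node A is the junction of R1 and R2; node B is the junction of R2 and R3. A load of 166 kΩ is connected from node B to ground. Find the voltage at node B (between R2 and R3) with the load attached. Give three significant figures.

V ≈ 1.99 V

At node B, R3 is in parallel with the load: R3‖R_L = 6.088 kΩ.
Below node A the resistance is R2 + (R3‖R_L) = 42.79 kΩ, so V_A = 17.9 × 42.79/54.79 = 13.98 V.
Then V_B = V_A × (R3‖R_L)/(R2 + R3‖R_L) = 13.98 × 6.088/42.79 = 1.99 V.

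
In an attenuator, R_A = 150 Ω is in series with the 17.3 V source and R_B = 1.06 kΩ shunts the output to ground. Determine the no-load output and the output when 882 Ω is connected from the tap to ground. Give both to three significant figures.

Open-circuit: V = 17.3 × 1060/(150 + 1060) = 15.2 V.
With the load, R_B becomes R_B‖R_L = 481.4 Ω, so V = 17.3 × 481.4/631.4 = 13.2 V.

Unloaded: 15.2 V; loaded: 13.2 V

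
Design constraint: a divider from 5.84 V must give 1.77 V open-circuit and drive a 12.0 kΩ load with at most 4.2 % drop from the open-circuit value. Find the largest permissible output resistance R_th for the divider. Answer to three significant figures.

Loading drop = R_th/(R_th + R_L) ≤ 0.0420, so R_th ≤ R_L · ε/(1−ε) = 12.0 kΩ × 0.0420/0.9580 = 526 Ω.

R_th ≤ 526 Ω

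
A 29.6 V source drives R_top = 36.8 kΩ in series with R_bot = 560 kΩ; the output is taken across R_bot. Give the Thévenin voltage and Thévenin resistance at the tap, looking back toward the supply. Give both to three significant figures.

V_th = 27.8 V, R_th = 34.5 kΩ

V_th is the open-circuit tap voltage: 29.6 × 560/(36.8 + 560) = 27.8 V.
With the supply zeroed, R_top and R_bot appear in parallel from the tap: R_th = R_top‖R_bot = (36.8 × 560)/596.8 = 34.5 kΩ.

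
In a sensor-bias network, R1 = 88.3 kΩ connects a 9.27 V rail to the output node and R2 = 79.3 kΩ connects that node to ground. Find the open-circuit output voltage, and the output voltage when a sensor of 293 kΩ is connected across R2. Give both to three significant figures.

Open-circuit: V = 9.27 × 79.3/(88.3 + 79.3) = 4.39 V.
With the load, R2 becomes R2‖R_L = 62.41 kΩ, so V = 9.27 × 62.41/150.7 = 3.84 V.

Unloaded: 4.39 V; loaded: 3.84 V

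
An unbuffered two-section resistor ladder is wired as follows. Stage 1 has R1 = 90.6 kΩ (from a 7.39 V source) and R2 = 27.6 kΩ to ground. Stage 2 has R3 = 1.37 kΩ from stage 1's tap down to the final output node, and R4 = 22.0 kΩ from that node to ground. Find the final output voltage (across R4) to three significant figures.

Stage 2 presents R3+R4 = 23.37 kΩ as a load on stage 1's tap.
Stage 1's lower leg becomes R2‖(R3+R4) = 12.65 kΩ, so V_mid = 7.39 × 12.65/103.3 = 0.9057 V.
Stage 2 is itself unloaded: V_out = V_mid × R4/(R3+R4) = 0.9057 × 22.0/23.37 = 0.853 V.

V_out ≈ 0.853 V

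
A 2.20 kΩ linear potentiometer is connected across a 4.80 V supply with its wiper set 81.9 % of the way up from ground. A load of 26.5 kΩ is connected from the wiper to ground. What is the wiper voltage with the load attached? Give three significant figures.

V ≈ 3.88 V

The wiper splits the pot into (1−α)R = 398.2 Ω above and αR = 1802 Ω below.
Lower section ‖ load = 1687 Ω.
V_wiper = 4.80 × 1687/(398.2 + 1687) = 3.88 V.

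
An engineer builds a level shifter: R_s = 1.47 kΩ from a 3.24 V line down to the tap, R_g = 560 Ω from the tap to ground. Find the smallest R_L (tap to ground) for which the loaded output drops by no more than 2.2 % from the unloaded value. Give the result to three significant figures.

Output resistance R_th = R_s‖R_g = (1470 × 560)/2030 = 405.5 Ω.
The fractional drop is R_th/(R_th + R_L); requiring this ≤ 0.0220 gives R_L ≥ R_th(1/0.0220 − 1) = 405.5 × 44.45 = 18.0 kΩ.

R_L(min) ≈ 18.0 kΩ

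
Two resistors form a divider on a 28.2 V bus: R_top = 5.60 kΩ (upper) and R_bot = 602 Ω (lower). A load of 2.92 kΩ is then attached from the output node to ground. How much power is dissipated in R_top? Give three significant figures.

Total resistance from the source is R_top + (R_bot‖R_L) = 6099 Ω, so I = 28.2/6099 Ω = 4.624 mA.
P = I²·R_top = (4.624 mA)² × 5.60 kΩ = 120 mW.

P ≈ 120 mW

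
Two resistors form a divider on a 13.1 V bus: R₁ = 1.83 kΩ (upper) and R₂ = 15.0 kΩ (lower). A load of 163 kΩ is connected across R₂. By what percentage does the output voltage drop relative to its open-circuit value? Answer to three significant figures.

0.991 %

The divider's output (Thévenin) resistance is R₁‖R₂ = 1.631 kΩ.
Fractional drop under load = R_th/(R_th + R_L) = 1.631 / (1.631 + 163) = 0.009907.
So the output falls by 0.991 %.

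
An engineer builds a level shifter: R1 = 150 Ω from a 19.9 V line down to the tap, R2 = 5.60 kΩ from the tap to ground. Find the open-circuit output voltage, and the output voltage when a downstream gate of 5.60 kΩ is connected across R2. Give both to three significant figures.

Open-circuit: V = 19.9 × 5600/(150 + 5600) = 19.4 V.
With the load, R2 becomes R2‖R_L = 2800 Ω, so V = 19.9 × 2800/2950 = 18.9 V.

Unloaded: 19.4 V; loaded: 18.9 V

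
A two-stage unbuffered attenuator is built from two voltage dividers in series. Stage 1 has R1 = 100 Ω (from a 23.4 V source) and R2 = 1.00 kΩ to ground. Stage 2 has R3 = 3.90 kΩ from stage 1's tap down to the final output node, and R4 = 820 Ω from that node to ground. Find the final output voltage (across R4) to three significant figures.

V_out ≈ 3.63 V

Stage 2 presents R3+R4 = 4720 Ω as a load on stage 1's tap.
Stage 1's lower leg becomes R2‖(R3+R4) = 825.2 Ω, so V_mid = 23.4 × 825.2/925.2 = 20.87 V.
Stage 2 is itself unloaded: V_out = V_mid × R4/(R3+R4) = 20.87 × 820/4720 = 3.63 V.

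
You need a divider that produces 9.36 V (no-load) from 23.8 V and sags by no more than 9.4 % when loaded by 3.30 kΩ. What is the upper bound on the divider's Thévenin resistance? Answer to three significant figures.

R_th ≤ 342 Ω

Loading drop = R_th/(R_th + R_L) ≤ 0.0940, so R_th ≤ R_L · ε/(1−ε) = 3.30 kΩ × 0.0940/0.9060 = 342 Ω.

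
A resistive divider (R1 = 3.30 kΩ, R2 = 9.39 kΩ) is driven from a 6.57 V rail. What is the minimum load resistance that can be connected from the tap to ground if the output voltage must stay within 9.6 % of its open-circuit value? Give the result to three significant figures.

R_L(min) ≈ 23.0 kΩ

Output resistance R_th = R1‖R2 = (3.30 × 9.39)/12.69 = 2.442 kΩ.
The fractional drop is R_th/(R_th + R_L); requiring this ≤ 0.0960 gives R_L ≥ R_th(1/0.0960 − 1) = 2.442 × 9.417 = 23.0 kΩ.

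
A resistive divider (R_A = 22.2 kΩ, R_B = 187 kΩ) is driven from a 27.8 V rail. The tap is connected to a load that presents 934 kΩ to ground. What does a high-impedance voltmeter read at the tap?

V_out ≈ 24.3 V

The load sits in parallel with R_B: R_B‖R_L = (187 × 934) / (187 + 934) = 155.8 kΩ.
V_out = 27.8 × 155.8 / (22.2 + 155.8) = 27.8 × 155.8/178.0 = 24.3 V.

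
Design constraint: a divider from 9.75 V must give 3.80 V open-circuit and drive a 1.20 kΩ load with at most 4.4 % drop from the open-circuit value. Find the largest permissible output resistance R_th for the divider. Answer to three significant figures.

Loading drop = R_th/(R_th + R_L) ≤ 0.0440, so R_th ≤ R_L · ε/(1−ε) = 1.20 kΩ × 0.0440/0.9560 = 55.2 Ω.

R_th ≤ 55.2 Ω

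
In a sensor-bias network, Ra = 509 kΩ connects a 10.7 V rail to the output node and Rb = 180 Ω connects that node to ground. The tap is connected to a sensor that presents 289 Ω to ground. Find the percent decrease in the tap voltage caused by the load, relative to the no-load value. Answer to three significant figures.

Unloaded V = 10.7 × 180/509200 = 0.003783 V.
Loaded: Rb‖R_L = 110.9 Ω, giving V = 10.7 × 110.9/509100 = 0.002331 V.
Drop = (0.003783 − 0.002331) / 0.003783 = 38.4 %.

38.4 %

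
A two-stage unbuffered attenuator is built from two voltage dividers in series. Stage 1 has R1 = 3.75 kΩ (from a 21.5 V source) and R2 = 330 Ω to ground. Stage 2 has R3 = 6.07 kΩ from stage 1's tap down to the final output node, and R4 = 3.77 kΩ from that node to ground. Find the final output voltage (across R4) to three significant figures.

Stage 2 presents R3+R4 = 9840 Ω as a load on stage 1's tap.
Stage 1's lower leg becomes R2‖(R3+R4) = 319.3 Ω, so V_mid = 21.5 × 319.3/4069 = 1.687 V.
Stage 2 is itself unloaded: V_out = V_mid × R4/(R3+R4) = 1.687 × 3770/9840 = 0.646 V.

V_out ≈ 0.646 V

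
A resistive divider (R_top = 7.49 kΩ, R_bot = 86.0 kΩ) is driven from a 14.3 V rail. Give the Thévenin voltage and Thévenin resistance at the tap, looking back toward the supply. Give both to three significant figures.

V_th = 13.2 V, R_th = 6.89 kΩ

V_th is the open-circuit tap voltage: 14.3 × 86.0/(7.49 + 86.0) = 13.2 V.
With the supply zeroed, R_top and R_bot appear in parallel from the tap: R_th = R_top‖R_bot = (7.49 × 86.0)/93.49 = 6.89 kΩ.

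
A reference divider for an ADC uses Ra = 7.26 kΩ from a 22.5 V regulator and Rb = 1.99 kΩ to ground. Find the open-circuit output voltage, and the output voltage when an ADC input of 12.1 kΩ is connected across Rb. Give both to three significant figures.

Open-circuit: V = 22.5 × 1.99/(7.26 + 1.99) = 4.84 V.
With the load, Rb becomes Rb‖R_L = 1.709 kΩ, so V = 22.5 × 1.709/8.969 = 4.29 V.

Unloaded: 4.84 V; loaded: 4.29 V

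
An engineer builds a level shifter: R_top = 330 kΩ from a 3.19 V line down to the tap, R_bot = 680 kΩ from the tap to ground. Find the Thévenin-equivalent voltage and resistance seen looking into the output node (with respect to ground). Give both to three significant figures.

V_th = 2.15 V, R_th = 222 kΩ

V_th is the open-circuit tap voltage: 3.19 × 680/(330 + 680) = 2.15 V.
With the supply zeroed, R_top and R_bot appear in parallel from the tap: R_th = R_top‖R_bot = (330 × 680)/1010 = 222 kΩ.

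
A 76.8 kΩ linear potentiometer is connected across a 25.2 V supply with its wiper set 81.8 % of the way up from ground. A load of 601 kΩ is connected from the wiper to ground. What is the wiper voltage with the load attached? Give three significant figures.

The wiper splits the pot into (1−α)R = 13.98 kΩ above and αR = 62.82 kΩ below.
Lower section ‖ load = 56.88 kΩ.
V_wiper = 25.2 × 56.88/(13.98 + 56.88) = 20.2 V.

V ≈ 20.2 V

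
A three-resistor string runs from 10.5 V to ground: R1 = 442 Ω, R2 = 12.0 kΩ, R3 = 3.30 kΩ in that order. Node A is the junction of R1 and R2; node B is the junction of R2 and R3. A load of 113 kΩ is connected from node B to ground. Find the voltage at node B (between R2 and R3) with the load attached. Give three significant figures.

At node B, R3 is in parallel with the load: R3‖R_L = 3206 Ω.
Below node A the resistance is R2 + (R3‖R_L) = 15210 Ω, so V_A = 10.5 × 15210/15650 = 10.20 V.
Then V_B = V_A × (R3‖R_L)/(R2 + R3‖R_L) = 10.20 × 3206/15210 = 2.15 V.

V ≈ 2.15 V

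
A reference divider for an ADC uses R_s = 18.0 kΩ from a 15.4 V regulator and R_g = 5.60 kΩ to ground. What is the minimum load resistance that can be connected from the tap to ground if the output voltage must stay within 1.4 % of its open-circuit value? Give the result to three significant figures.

Output resistance R_th = R_s‖R_g = (18.0 × 5.60)/23.60 = 4.271 kΩ.
The fractional drop is R_th/(R_th + R_L); requiring this ≤ 0.0140 gives R_L ≥ R_th(1/0.0140 − 1) = 4.271 × 70.43 = 301 kΩ.

R_L(min) ≈ 301 kΩ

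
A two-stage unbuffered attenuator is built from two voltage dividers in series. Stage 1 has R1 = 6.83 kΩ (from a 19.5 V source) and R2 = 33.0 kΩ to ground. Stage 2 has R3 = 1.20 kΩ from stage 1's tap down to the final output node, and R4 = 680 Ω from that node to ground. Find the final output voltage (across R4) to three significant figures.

V_out ≈ 1.46 V

Stage 2 presents R3+R4 = 1880 Ω as a load on stage 1's tap.
Stage 1's lower leg becomes R2‖(R3+R4) = 1779 Ω, so V_mid = 19.5 × 1779/8609 = 4.029 V.
Stage 2 is itself unloaded: V_out = V_mid × R4/(R3+R4) = 4.029 × 680/1880 = 1.46 V.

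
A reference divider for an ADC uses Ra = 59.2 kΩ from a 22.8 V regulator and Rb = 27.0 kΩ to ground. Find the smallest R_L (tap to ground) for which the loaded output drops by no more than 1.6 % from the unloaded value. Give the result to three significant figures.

R_L(min) ≈ 1.14 MΩ

Output resistance R_th = Ra‖Rb = (59.2 × 27.0)/86.20 = 18.54 kΩ.
The fractional drop is R_th/(R_th + R_L); requiring this ≤ 0.0160 gives R_L ≥ R_th(1/0.0160 − 1) = 18.54 × 61.50 = 1.14 MΩ.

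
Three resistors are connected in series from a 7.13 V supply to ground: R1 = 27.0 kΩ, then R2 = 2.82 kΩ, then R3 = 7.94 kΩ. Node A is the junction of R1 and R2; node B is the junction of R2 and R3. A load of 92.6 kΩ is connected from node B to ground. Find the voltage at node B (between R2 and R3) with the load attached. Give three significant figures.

At node B, R3 is in parallel with the load: R3‖R_L = 7.313 kΩ.
Below node A the resistance is R2 + (R3‖R_L) = 10.13 kΩ, so V_A = 7.13 × 10.13/37.13 = 1.946 V.
Then V_B = V_A × (R3‖R_L)/(R2 + R3‖R_L) = 1.946 × 7.313/10.13 = 1.40 V.

V ≈ 1.40 V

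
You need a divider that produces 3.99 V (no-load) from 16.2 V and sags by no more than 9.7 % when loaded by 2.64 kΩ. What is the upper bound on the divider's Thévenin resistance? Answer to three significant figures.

Loading drop = R_th/(R_th + R_L) ≤ 0.0970, so R_th ≤ R_L · ε/(1−ε) = 2.64 kΩ × 0.0970/0.9030 = 284 Ω.

R_th ≤ 284 Ω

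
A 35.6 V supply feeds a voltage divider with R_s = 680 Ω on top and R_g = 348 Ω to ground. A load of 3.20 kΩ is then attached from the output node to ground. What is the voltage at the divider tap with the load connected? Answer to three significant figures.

The load sits in parallel with R_g: R_g‖R_L = (348 × 3200) / (348 + 3200) = 313.9 Ω.
V_out = 35.6 × 313.9 / (680 + 313.9) = 35.6 × 313.9/993.9 = 11.2 V.

V_out ≈ 11.2 V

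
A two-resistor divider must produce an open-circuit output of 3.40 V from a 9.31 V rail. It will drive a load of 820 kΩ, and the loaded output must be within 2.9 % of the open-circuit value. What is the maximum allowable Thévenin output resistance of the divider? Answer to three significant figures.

Loading drop = R_th/(R_th + R_L) ≤ 0.0290, so R_th ≤ R_L · ε/(1−ε) = 820 kΩ × 0.0290/0.9710 = 24.5 kΩ.

R_th ≤ 24.5 kΩ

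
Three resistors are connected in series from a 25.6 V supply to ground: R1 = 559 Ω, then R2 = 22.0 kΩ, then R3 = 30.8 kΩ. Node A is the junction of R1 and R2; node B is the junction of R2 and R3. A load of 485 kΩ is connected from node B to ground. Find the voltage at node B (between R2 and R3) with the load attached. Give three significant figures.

At node B, R3 is in parallel with the load: R3‖R_L = 28960 Ω.
Below node A the resistance is R2 + (R3‖R_L) = 50960 Ω, so V_A = 25.6 × 50960/51520 = 25.32 V.
Then V_B = V_A × (R3‖R_L)/(R2 + R3‖R_L) = 25.32 × 28960/50960 = 14.4 V.

V ≈ 14.4 V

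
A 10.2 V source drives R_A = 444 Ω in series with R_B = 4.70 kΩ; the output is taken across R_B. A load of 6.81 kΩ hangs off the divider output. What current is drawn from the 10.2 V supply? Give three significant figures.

I ≈ 3.16 mA

R_B‖R_L = 2781 Ω, so the source sees R_A + R_B‖R_L = 3225 Ω.
I = 10.2 V / 3225 Ω = 3.16 mA.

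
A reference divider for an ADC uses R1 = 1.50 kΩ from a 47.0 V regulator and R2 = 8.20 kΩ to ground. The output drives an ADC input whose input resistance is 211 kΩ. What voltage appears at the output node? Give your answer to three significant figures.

V_out ≈ 39.5 V

The load sits in parallel with R2: R2‖R_L = (8.20 × 211) / (8.20 + 211) = 7.893 kΩ.
V_out = 47.0 × 7.893 / (1.50 + 7.893) = 47.0 × 7.893/9.393 = 39.5 V.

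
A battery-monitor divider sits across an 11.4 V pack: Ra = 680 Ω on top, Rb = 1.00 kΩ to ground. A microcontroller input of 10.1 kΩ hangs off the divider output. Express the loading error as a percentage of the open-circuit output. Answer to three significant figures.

3.85 %

The divider's output (Thévenin) resistance is Ra‖Rb = 404.8 Ω.
Fractional drop under load = R_th/(R_th + R_L) = 404.8 / (404.8 + 10100) = 0.03853.
So the output falls by 3.85 %.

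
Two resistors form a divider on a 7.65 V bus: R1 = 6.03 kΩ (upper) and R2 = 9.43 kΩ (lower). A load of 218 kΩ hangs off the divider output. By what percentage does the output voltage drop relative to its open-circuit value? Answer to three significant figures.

The divider's output (Thévenin) resistance is R1‖R2 = 3.678 kΩ.
Fractional drop under load = R_th/(R_th + R_L) = 3.678 / (3.678 + 218) = 0.01659.
So the output falls by 1.66 %.

1.66 %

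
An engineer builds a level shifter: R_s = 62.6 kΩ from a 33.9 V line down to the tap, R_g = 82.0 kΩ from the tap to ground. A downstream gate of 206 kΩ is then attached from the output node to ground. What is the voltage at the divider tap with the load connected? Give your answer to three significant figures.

V_out ≈ 16.4 V

The load sits in parallel with R_g: R_g‖R_L = (82.0 × 206) / (82.0 + 206) = 58.65 kΩ.
V_out = 33.9 × 58.65 / (62.6 + 58.65) = 33.9 × 58.65/121.3 = 16.4 V.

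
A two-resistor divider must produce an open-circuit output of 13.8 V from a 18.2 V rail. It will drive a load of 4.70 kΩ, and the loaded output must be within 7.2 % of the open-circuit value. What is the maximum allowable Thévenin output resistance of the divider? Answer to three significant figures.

Loading drop = R_th/(R_th + R_L) ≤ 0.0720, so R_th ≤ R_L · ε/(1−ε) = 4.70 kΩ × 0.0720/0.9280 = 365 Ω.

R_th ≤ 365 Ω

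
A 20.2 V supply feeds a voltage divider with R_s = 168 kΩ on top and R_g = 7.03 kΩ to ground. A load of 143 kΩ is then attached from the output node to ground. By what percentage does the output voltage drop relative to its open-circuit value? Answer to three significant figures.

4.51 %

The divider's output (Thévenin) resistance is R_s‖R_g = 6.748 kΩ.
Fractional drop under load = R_th/(R_th + R_L) = 6.748 / (6.748 + 143) = 0.04506.
So the output falls by 4.51 %.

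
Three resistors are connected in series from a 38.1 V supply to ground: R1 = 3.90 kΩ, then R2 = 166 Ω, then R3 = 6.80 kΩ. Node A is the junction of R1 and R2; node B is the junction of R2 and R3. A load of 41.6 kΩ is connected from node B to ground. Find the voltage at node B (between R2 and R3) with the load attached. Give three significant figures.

V ≈ 22.5 V

At node B, R3 is in parallel with the load: R3‖R_L = 5845 Ω.
Below node A the resistance is R2 + (R3‖R_L) = 6011 Ω, so V_A = 38.1 × 6011/9911 = 23.11 V.
Then V_B = V_A × (R3‖R_L)/(R2 + R3‖R_L) = 23.11 × 5845/6011 = 22.5 V.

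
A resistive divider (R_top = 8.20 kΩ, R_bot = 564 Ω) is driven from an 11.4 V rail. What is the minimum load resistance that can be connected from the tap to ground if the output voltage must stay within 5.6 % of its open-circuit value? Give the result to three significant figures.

Output resistance R_th = R_top‖R_bot = (8200 × 564)/8764 = 527.7 Ω.
The fractional drop is R_th/(R_th + R_L); requiring this ≤ 0.0560 gives R_L ≥ R_th(1/0.0560 − 1) = 527.7 × 16.86 = 8.90 kΩ.

R_L(min) ≈ 8.90 kΩ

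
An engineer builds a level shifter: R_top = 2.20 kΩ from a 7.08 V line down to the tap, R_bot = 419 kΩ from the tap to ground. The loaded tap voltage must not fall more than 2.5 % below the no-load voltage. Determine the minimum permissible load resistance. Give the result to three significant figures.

Output resistance R_th = R_top‖R_bot = (2.20 × 419)/421.2 = 2.189 kΩ.
The fractional drop is R_th/(R_th + R_L); requiring this ≤ 0.0250 gives R_L ≥ R_th(1/0.0250 − 1) = 2.189 × 39.00 = 85.4 kΩ.

R_L(min) ≈ 85.4 kΩ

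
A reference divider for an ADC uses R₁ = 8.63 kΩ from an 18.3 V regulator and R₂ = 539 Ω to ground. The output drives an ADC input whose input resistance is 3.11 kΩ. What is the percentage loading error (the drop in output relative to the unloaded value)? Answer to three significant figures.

The divider's output (Thévenin) resistance is R₁‖R₂ = 507.3 Ω.
Fractional drop under load = R_th/(R_th + R_L) = 507.3 / (507.3 + 3110) = 0.1402.
So the output falls by 14.0 %.

14.0 %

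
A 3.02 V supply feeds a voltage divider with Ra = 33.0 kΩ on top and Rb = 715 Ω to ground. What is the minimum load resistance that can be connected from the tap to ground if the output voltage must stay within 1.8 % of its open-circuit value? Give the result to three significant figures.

Output resistance R_th = Ra‖Rb = (33000 × 715)/33720 = 699.8 Ω.
The fractional drop is R_th/(R_th + R_L); requiring this ≤ 0.0180 gives R_L ≥ R_th(1/0.0180 − 1) = 699.8 × 54.56 = 38.2 kΩ.

R_L(min) ≈ 38.2 kΩ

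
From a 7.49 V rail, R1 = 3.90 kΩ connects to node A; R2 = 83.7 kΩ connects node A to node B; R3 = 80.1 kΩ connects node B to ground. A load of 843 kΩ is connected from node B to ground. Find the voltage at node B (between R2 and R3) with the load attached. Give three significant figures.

At node B, R3 is in parallel with the load: R3‖R_L = 73.15 kΩ.
Below node A the resistance is R2 + (R3‖R_L) = 156.8 kΩ, so V_A = 7.49 × 156.8/160.7 = 7.308 V.
Then V_B = V_A × (R3‖R_L)/(R2 + R3‖R_L) = 7.308 × 73.15/156.8 = 3.41 V.

V ≈ 3.41 V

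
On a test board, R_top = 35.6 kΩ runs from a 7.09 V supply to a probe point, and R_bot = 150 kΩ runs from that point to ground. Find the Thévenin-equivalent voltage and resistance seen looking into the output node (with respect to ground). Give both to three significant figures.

V_th = 5.73 V, R_th = 28.8 kΩ

V_th is the open-circuit tap voltage: 7.09 × 150/(35.6 + 150) = 5.73 V.
With the supply zeroed, R_top and R_bot appear in parallel from the tap: R_th = R_top‖R_bot = (35.6 × 150)/185.6 = 28.8 kΩ.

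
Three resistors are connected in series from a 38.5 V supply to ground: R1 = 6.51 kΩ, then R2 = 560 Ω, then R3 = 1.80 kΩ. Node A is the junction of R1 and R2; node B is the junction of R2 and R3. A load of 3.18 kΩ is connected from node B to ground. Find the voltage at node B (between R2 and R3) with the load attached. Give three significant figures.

V ≈ 5.38 V

At node B, R3 is in parallel with the load: R3‖R_L = 1149 Ω.
Below node A the resistance is R2 + (R3‖R_L) = 1709 Ω, so V_A = 38.5 × 1709/8219 = 8.007 V.
Then V_B = V_A × (R3‖R_L)/(R2 + R3‖R_L) = 8.007 × 1149/1709 = 5.38 V.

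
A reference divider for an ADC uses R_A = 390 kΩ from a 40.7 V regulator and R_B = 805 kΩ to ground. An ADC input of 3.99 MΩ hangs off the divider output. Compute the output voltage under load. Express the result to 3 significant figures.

The load sits in parallel with R_B: R_B‖R_L = (805 × 3990) / (805 + 3990) = 669.9 kΩ.
V_out = 40.7 × 669.9 / (390 + 669.9) = 40.7 × 669.9/1060 = 25.7 V.

V_out ≈ 25.7 V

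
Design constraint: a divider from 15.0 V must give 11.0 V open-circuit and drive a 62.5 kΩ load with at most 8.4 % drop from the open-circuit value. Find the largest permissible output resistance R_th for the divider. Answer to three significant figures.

R_th ≤ 5.73 kΩ

Loading drop = R_th/(R_th + R_L) ≤ 0.0840, so R_th ≤ R_L · ε/(1−ε) = 62.5 kΩ × 0.0840/0.9160 = 5.73 kΩ.
(Any R1, R2 with R2/(R1+R2) = 0.733 and R1‖R2 ≤ 5.73 kΩ will meet the spec.)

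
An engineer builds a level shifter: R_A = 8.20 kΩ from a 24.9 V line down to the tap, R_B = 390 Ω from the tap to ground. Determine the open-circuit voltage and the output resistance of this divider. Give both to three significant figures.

V_th is the open-circuit tap voltage: 24.9 × 390/(8200 + 390) = 1.13 V.
With the supply zeroed, R_A and R_B appear in parallel from the tap: R_th = R_A‖R_B = (8200 × 390)/8590 = 372 Ω.

V_th = 1.13 V, R_th = 372 Ω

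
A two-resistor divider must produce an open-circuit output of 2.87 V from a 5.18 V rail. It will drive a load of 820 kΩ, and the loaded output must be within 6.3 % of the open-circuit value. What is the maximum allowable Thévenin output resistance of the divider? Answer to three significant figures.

R_th ≤ 55.1 kΩ

Loading drop = R_th/(R_th + R_L) ≤ 0.0630, so R_th ≤ R_L · ε/(1−ε) = 820 kΩ × 0.0630/0.9370 = 55.1 kΩ.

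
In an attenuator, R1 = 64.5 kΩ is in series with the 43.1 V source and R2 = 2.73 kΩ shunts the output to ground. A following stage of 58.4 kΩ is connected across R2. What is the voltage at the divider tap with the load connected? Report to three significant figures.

V_out ≈ 1.68 V

The load sits in parallel with R2: R2‖R_L = (2.73 × 58.4) / (2.73 + 58.4) = 2.608 kΩ.
V_out = 43.1 × 2.608 / (64.5 + 2.608) = 43.1 × 2.608/67.11 = 1.68 V.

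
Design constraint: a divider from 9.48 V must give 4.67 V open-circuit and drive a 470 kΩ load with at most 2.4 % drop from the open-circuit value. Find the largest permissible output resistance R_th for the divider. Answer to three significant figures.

Loading drop = R_th/(R_th + R_L) ≤ 0.0240, so R_th ≤ R_L · ε/(1−ε) = 470 kΩ × 0.0240/0.9760 = 11.6 kΩ.

R_th ≤ 11.6 kΩ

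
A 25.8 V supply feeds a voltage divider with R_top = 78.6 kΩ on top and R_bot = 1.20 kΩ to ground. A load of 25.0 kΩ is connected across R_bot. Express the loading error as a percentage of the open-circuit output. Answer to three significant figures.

The divider's output (Thévenin) resistance is R_top‖R_bot = 1.182 kΩ.
Fractional drop under load = R_th/(R_th + R_L) = 1.182 / (1.182 + 25.0) = 0.04514.
So the output falls by 4.51 %.

4.51 %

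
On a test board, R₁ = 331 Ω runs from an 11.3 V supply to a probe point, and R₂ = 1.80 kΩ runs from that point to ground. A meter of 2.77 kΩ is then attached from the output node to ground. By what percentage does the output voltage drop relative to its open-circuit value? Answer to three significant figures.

Unloaded V = 11.3 × 1800/2131 = 9.5448 V.
Loaded: R₂‖R_L = 1091 Ω, giving V = 11.3 × 1091/1422 = 8.6697 V.
Drop = (9.5448 − 8.6697) / 9.5448 = 9.17 %.

9.17 %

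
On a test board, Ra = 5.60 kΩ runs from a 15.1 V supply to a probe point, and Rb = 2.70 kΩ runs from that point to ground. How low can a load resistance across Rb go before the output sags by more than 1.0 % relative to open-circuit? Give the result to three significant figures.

R_L(min) ≈ 180 kΩ

Output resistance R_th = Ra‖Rb = (5.60 × 2.70)/8.300 = 1.822 kΩ.
The fractional drop is R_th/(R_th + R_L); requiring this ≤ 0.0100 gives R_L ≥ R_th(1/0.0100 − 1) = 1.822 × 99.00 = 180 kΩ.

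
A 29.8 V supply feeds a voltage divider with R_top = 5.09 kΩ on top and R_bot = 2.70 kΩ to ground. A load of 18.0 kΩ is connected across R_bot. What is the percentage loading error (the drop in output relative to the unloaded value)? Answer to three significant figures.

The divider's output (Thévenin) resistance is R_top‖R_bot = 1.764 kΩ.
Fractional drop under load = R_th/(R_th + R_L) = 1.764 / (1.764 + 18.0) = 0.08926.
So the output falls by 8.93 %.

8.93 %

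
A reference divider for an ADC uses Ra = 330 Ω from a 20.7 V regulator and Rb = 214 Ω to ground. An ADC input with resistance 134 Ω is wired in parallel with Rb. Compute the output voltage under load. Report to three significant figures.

The load sits in parallel with Rb: Rb‖R_L = (214 × 134) / (214 + 134) = 82.40 Ω.
V_out = 20.7 × 82.40 / (330 + 82.40) = 20.7 × 82.40/412.4 = 4.14 V.

V_out ≈ 4.14 V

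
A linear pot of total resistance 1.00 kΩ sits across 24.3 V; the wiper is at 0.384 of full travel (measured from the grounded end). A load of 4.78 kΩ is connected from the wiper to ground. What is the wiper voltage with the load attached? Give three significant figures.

The wiper splits the pot into (1−α)R = 616.0 Ω above and αR = 384.0 Ω below.
Lower section ‖ load = 355.4 Ω.
V_wiper = 24.3 × 355.4/(616.0 + 355.4) = 8.89 V.

V ≈ 8.89 V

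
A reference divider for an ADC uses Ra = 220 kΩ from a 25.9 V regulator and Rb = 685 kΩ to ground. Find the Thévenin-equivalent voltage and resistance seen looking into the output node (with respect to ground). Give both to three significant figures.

V_th is the open-circuit tap voltage: 25.9 × 685/(220 + 685) = 19.6 V.
With the supply zeroed, Ra and Rb appear in parallel from the tap: R_th = Ra‖Rb = (220 × 685)/905.0 = 167 kΩ.

V_th = 19.6 V, R_th = 167 kΩ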